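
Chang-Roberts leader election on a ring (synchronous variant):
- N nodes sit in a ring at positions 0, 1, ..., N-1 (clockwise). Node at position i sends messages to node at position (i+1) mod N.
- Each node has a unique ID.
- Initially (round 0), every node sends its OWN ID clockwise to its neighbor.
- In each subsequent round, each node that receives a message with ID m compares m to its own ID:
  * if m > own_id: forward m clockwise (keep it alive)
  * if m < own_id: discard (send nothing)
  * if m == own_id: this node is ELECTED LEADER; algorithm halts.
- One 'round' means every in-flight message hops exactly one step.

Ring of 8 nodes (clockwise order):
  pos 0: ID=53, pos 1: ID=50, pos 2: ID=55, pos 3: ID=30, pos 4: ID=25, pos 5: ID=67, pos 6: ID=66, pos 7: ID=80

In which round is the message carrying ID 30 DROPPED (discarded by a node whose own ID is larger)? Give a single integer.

Answer: 2

Derivation:
Round 1: pos1(id50) recv 53: fwd; pos2(id55) recv 50: drop; pos3(id30) recv 55: fwd; pos4(id25) recv 30: fwd; pos5(id67) recv 25: drop; pos6(id66) recv 67: fwd; pos7(id80) recv 66: drop; pos0(id53) recv 80: fwd
Round 2: pos2(id55) recv 53: drop; pos4(id25) recv 55: fwd; pos5(id67) recv 30: drop; pos7(id80) recv 67: drop; pos1(id50) recv 80: fwd
Round 3: pos5(id67) recv 55: drop; pos2(id55) recv 80: fwd
Round 4: pos3(id30) recv 80: fwd
Round 5: pos4(id25) recv 80: fwd
Round 6: pos5(id67) recv 80: fwd
Round 7: pos6(id66) recv 80: fwd
Round 8: pos7(id80) recv 80: ELECTED
Message ID 30 originates at pos 3; dropped at pos 5 in round 2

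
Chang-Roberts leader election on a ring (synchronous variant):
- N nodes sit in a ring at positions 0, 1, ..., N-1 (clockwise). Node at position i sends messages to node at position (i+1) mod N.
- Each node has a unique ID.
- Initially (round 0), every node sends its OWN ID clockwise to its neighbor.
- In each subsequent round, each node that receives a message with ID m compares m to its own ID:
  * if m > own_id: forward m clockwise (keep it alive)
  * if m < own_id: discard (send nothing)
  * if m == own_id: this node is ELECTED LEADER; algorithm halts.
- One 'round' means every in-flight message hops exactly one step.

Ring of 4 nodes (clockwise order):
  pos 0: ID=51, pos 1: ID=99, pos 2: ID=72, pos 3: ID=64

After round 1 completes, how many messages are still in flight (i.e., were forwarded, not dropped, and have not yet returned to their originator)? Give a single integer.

Round 1: pos1(id99) recv 51: drop; pos2(id72) recv 99: fwd; pos3(id64) recv 72: fwd; pos0(id51) recv 64: fwd
After round 1: 3 messages still in flight

Answer: 3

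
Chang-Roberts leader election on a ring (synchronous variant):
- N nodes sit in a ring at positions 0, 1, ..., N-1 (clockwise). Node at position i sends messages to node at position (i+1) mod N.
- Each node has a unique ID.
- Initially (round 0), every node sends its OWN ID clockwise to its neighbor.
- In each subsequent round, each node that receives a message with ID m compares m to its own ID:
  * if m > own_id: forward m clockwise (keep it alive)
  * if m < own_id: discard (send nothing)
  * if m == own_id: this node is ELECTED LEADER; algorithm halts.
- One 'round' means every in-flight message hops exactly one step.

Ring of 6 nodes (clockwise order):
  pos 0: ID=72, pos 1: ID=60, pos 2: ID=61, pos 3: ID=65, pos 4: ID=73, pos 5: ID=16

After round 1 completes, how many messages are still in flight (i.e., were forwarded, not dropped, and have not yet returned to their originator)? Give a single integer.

Answer: 2

Derivation:
Round 1: pos1(id60) recv 72: fwd; pos2(id61) recv 60: drop; pos3(id65) recv 61: drop; pos4(id73) recv 65: drop; pos5(id16) recv 73: fwd; pos0(id72) recv 16: drop
After round 1: 2 messages still in flight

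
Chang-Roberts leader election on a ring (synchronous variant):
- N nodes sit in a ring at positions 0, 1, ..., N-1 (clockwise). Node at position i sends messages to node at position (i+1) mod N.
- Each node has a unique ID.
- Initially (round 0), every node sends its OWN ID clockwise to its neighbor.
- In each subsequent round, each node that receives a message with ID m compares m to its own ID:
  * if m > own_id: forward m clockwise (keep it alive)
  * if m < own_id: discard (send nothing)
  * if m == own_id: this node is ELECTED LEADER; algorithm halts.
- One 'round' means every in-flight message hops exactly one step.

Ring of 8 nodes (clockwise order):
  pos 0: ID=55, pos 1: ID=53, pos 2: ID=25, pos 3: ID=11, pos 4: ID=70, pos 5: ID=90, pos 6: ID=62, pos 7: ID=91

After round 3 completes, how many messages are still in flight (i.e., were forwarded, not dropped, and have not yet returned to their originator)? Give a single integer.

Round 1: pos1(id53) recv 55: fwd; pos2(id25) recv 53: fwd; pos3(id11) recv 25: fwd; pos4(id70) recv 11: drop; pos5(id90) recv 70: drop; pos6(id62) recv 90: fwd; pos7(id91) recv 62: drop; pos0(id55) recv 91: fwd
Round 2: pos2(id25) recv 55: fwd; pos3(id11) recv 53: fwd; pos4(id70) recv 25: drop; pos7(id91) recv 90: drop; pos1(id53) recv 91: fwd
Round 3: pos3(id11) recv 55: fwd; pos4(id70) recv 53: drop; pos2(id25) recv 91: fwd
After round 3: 2 messages still in flight

Answer: 2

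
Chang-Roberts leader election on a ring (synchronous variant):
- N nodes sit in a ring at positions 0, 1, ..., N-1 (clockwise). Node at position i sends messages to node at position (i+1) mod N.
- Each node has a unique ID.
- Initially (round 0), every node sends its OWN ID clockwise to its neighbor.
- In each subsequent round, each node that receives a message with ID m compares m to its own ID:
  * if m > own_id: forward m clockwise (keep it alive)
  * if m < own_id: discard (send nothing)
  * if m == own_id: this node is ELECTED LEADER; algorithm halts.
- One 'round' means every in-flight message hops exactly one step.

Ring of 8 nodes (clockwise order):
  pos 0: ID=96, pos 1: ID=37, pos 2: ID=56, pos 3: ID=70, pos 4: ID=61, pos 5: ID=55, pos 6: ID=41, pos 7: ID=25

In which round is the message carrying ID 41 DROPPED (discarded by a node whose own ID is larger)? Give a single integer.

Answer: 2

Derivation:
Round 1: pos1(id37) recv 96: fwd; pos2(id56) recv 37: drop; pos3(id70) recv 56: drop; pos4(id61) recv 70: fwd; pos5(id55) recv 61: fwd; pos6(id41) recv 55: fwd; pos7(id25) recv 41: fwd; pos0(id96) recv 25: drop
Round 2: pos2(id56) recv 96: fwd; pos5(id55) recv 70: fwd; pos6(id41) recv 61: fwd; pos7(id25) recv 55: fwd; pos0(id96) recv 41: drop
Round 3: pos3(id70) recv 96: fwd; pos6(id41) recv 70: fwd; pos7(id25) recv 61: fwd; pos0(id96) recv 55: drop
Round 4: pos4(id61) recv 96: fwd; pos7(id25) recv 70: fwd; pos0(id96) recv 61: drop
Round 5: pos5(id55) recv 96: fwd; pos0(id96) recv 70: drop
Round 6: pos6(id41) recv 96: fwd
Round 7: pos7(id25) recv 96: fwd
Round 8: pos0(id96) recv 96: ELECTED
Message ID 41 originates at pos 6; dropped at pos 0 in round 2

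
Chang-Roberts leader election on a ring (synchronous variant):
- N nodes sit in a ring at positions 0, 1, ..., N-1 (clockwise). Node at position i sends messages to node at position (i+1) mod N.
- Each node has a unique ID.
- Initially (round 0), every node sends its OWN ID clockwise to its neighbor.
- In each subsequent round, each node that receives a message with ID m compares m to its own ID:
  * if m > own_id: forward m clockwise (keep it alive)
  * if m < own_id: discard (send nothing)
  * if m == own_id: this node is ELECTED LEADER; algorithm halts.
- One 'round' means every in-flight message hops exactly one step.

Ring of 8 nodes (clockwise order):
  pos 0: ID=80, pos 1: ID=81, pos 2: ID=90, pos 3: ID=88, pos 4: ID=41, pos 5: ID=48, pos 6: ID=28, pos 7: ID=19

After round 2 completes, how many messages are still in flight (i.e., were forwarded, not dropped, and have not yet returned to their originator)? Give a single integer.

Answer: 3

Derivation:
Round 1: pos1(id81) recv 80: drop; pos2(id90) recv 81: drop; pos3(id88) recv 90: fwd; pos4(id41) recv 88: fwd; pos5(id48) recv 41: drop; pos6(id28) recv 48: fwd; pos7(id19) recv 28: fwd; pos0(id80) recv 19: drop
Round 2: pos4(id41) recv 90: fwd; pos5(id48) recv 88: fwd; pos7(id19) recv 48: fwd; pos0(id80) recv 28: drop
After round 2: 3 messages still in flight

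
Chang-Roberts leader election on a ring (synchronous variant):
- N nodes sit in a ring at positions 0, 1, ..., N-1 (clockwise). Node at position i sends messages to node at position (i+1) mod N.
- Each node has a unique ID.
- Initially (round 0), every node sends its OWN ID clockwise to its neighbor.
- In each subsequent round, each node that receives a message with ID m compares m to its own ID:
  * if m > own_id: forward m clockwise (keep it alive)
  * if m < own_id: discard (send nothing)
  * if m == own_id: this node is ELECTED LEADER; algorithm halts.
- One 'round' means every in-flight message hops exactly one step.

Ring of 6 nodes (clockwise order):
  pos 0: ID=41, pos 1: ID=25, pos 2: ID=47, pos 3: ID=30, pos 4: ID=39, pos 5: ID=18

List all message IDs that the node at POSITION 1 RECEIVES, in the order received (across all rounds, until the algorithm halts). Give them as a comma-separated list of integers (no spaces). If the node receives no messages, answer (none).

Answer: 41,47

Derivation:
Round 1: pos1(id25) recv 41: fwd; pos2(id47) recv 25: drop; pos3(id30) recv 47: fwd; pos4(id39) recv 30: drop; pos5(id18) recv 39: fwd; pos0(id41) recv 18: drop
Round 2: pos2(id47) recv 41: drop; pos4(id39) recv 47: fwd; pos0(id41) recv 39: drop
Round 3: pos5(id18) recv 47: fwd
Round 4: pos0(id41) recv 47: fwd
Round 5: pos1(id25) recv 47: fwd
Round 6: pos2(id47) recv 47: ELECTED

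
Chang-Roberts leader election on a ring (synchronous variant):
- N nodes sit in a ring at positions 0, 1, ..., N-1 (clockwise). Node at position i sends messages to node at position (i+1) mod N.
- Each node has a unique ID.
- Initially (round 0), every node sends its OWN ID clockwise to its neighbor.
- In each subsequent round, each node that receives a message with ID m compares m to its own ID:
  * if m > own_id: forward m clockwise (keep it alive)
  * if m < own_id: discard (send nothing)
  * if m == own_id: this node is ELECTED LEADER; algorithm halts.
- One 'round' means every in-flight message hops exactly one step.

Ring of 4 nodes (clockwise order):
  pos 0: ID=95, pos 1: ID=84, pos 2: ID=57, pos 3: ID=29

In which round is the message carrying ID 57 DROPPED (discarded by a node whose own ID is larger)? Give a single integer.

Answer: 2

Derivation:
Round 1: pos1(id84) recv 95: fwd; pos2(id57) recv 84: fwd; pos3(id29) recv 57: fwd; pos0(id95) recv 29: drop
Round 2: pos2(id57) recv 95: fwd; pos3(id29) recv 84: fwd; pos0(id95) recv 57: drop
Round 3: pos3(id29) recv 95: fwd; pos0(id95) recv 84: drop
Round 4: pos0(id95) recv 95: ELECTED
Message ID 57 originates at pos 2; dropped at pos 0 in round 2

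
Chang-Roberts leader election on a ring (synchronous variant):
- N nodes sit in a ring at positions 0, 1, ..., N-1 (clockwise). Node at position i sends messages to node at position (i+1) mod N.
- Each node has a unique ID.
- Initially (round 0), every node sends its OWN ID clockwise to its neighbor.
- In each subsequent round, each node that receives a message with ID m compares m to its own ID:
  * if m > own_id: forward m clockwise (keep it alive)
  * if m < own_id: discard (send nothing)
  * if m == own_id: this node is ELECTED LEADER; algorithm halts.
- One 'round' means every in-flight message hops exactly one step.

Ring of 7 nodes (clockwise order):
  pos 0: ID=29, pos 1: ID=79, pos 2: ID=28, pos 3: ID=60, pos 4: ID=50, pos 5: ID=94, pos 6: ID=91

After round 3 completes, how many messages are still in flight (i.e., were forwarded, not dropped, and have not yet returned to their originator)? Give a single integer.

Answer: 3

Derivation:
Round 1: pos1(id79) recv 29: drop; pos2(id28) recv 79: fwd; pos3(id60) recv 28: drop; pos4(id50) recv 60: fwd; pos5(id94) recv 50: drop; pos6(id91) recv 94: fwd; pos0(id29) recv 91: fwd
Round 2: pos3(id60) recv 79: fwd; pos5(id94) recv 60: drop; pos0(id29) recv 94: fwd; pos1(id79) recv 91: fwd
Round 3: pos4(id50) recv 79: fwd; pos1(id79) recv 94: fwd; pos2(id28) recv 91: fwd
After round 3: 3 messages still in flight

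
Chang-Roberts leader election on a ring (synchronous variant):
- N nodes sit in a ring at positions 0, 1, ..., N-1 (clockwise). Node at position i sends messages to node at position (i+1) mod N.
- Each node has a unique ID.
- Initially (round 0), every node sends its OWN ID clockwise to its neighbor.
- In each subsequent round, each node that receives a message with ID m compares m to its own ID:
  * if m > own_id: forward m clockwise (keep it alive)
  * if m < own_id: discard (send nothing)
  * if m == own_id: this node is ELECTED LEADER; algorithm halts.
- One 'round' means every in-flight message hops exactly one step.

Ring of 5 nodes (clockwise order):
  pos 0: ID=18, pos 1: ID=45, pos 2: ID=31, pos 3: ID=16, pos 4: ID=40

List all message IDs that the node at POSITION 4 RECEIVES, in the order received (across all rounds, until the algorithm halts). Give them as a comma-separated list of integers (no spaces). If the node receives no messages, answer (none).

Answer: 16,31,45

Derivation:
Round 1: pos1(id45) recv 18: drop; pos2(id31) recv 45: fwd; pos3(id16) recv 31: fwd; pos4(id40) recv 16: drop; pos0(id18) recv 40: fwd
Round 2: pos3(id16) recv 45: fwd; pos4(id40) recv 31: drop; pos1(id45) recv 40: drop
Round 3: pos4(id40) recv 45: fwd
Round 4: pos0(id18) recv 45: fwd
Round 5: pos1(id45) recv 45: ELECTED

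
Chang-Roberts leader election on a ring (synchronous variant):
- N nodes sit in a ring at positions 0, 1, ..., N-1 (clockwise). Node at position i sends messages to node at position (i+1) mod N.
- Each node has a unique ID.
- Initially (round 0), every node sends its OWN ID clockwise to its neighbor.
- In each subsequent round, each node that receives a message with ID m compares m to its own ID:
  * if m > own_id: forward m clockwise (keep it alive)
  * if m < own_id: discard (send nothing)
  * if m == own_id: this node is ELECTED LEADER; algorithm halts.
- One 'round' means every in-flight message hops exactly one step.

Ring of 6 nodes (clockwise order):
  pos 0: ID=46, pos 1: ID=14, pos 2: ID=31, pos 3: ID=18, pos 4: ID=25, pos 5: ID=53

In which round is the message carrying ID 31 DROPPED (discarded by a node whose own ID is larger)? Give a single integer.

Answer: 3

Derivation:
Round 1: pos1(id14) recv 46: fwd; pos2(id31) recv 14: drop; pos3(id18) recv 31: fwd; pos4(id25) recv 18: drop; pos5(id53) recv 25: drop; pos0(id46) recv 53: fwd
Round 2: pos2(id31) recv 46: fwd; pos4(id25) recv 31: fwd; pos1(id14) recv 53: fwd
Round 3: pos3(id18) recv 46: fwd; pos5(id53) recv 31: drop; pos2(id31) recv 53: fwd
Round 4: pos4(id25) recv 46: fwd; pos3(id18) recv 53: fwd
Round 5: pos5(id53) recv 46: drop; pos4(id25) recv 53: fwd
Round 6: pos5(id53) recv 53: ELECTED
Message ID 31 originates at pos 2; dropped at pos 5 in round 3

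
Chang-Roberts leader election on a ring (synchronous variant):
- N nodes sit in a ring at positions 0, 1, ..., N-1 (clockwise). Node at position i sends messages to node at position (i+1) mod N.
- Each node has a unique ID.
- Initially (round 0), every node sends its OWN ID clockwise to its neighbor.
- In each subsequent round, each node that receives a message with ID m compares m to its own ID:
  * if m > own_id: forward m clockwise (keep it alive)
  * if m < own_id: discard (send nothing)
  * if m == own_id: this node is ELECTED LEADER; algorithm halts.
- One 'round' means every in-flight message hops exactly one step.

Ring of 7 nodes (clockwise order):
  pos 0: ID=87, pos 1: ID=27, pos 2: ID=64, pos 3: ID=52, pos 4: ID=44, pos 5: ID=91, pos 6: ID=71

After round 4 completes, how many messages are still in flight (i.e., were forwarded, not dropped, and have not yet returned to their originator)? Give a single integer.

Answer: 2

Derivation:
Round 1: pos1(id27) recv 87: fwd; pos2(id64) recv 27: drop; pos3(id52) recv 64: fwd; pos4(id44) recv 52: fwd; pos5(id91) recv 44: drop; pos6(id71) recv 91: fwd; pos0(id87) recv 71: drop
Round 2: pos2(id64) recv 87: fwd; pos4(id44) recv 64: fwd; pos5(id91) recv 52: drop; pos0(id87) recv 91: fwd
Round 3: pos3(id52) recv 87: fwd; pos5(id91) recv 64: drop; pos1(id27) recv 91: fwd
Round 4: pos4(id44) recv 87: fwd; pos2(id64) recv 91: fwd
After round 4: 2 messages still in flight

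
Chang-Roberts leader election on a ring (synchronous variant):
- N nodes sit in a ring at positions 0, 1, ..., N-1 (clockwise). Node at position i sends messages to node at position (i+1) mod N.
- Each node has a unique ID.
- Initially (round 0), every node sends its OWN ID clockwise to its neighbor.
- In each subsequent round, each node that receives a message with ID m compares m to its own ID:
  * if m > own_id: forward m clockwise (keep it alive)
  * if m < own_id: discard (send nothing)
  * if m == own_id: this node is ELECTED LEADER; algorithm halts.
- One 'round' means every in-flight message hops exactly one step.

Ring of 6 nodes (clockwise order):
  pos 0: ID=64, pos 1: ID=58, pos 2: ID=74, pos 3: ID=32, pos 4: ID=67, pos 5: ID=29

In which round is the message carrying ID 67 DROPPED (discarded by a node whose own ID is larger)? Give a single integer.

Round 1: pos1(id58) recv 64: fwd; pos2(id74) recv 58: drop; pos3(id32) recv 74: fwd; pos4(id67) recv 32: drop; pos5(id29) recv 67: fwd; pos0(id64) recv 29: drop
Round 2: pos2(id74) recv 64: drop; pos4(id67) recv 74: fwd; pos0(id64) recv 67: fwd
Round 3: pos5(id29) recv 74: fwd; pos1(id58) recv 67: fwd
Round 4: pos0(id64) recv 74: fwd; pos2(id74) recv 67: drop
Round 5: pos1(id58) recv 74: fwd
Round 6: pos2(id74) recv 74: ELECTED
Message ID 67 originates at pos 4; dropped at pos 2 in round 4

Answer: 4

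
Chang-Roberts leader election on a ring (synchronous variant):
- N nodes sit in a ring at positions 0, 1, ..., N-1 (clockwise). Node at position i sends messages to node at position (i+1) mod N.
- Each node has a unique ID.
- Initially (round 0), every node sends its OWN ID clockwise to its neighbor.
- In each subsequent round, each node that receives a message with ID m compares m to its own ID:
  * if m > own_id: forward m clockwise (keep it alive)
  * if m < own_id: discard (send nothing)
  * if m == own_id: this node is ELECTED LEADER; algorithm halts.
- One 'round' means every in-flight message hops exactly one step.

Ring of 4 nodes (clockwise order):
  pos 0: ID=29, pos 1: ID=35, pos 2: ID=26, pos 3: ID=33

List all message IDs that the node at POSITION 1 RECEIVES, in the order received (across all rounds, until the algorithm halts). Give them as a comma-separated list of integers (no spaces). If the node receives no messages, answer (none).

Answer: 29,33,35

Derivation:
Round 1: pos1(id35) recv 29: drop; pos2(id26) recv 35: fwd; pos3(id33) recv 26: drop; pos0(id29) recv 33: fwd
Round 2: pos3(id33) recv 35: fwd; pos1(id35) recv 33: drop
Round 3: pos0(id29) recv 35: fwd
Round 4: pos1(id35) recv 35: ELECTED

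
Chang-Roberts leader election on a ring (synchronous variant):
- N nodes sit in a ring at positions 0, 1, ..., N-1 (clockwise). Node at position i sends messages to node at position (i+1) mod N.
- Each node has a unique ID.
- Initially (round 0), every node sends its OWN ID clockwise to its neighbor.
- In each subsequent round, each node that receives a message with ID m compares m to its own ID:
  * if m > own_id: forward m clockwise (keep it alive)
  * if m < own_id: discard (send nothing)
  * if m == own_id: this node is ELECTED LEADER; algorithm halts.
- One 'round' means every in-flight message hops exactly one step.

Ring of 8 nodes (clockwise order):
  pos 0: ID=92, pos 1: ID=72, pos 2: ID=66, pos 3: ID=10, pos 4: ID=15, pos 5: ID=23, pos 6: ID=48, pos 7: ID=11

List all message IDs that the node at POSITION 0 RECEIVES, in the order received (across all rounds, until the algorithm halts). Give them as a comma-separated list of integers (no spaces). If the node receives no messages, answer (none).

Round 1: pos1(id72) recv 92: fwd; pos2(id66) recv 72: fwd; pos3(id10) recv 66: fwd; pos4(id15) recv 10: drop; pos5(id23) recv 15: drop; pos6(id48) recv 23: drop; pos7(id11) recv 48: fwd; pos0(id92) recv 11: drop
Round 2: pos2(id66) recv 92: fwd; pos3(id10) recv 72: fwd; pos4(id15) recv 66: fwd; pos0(id92) recv 48: drop
Round 3: pos3(id10) recv 92: fwd; pos4(id15) recv 72: fwd; pos5(id23) recv 66: fwd
Round 4: pos4(id15) recv 92: fwd; pos5(id23) recv 72: fwd; pos6(id48) recv 66: fwd
Round 5: pos5(id23) recv 92: fwd; pos6(id48) recv 72: fwd; pos7(id11) recv 66: fwd
Round 6: pos6(id48) recv 92: fwd; pos7(id11) recv 72: fwd; pos0(id92) recv 66: drop
Round 7: pos7(id11) recv 92: fwd; pos0(id92) recv 72: drop
Round 8: pos0(id92) recv 92: ELECTED

Answer: 11,48,66,72,92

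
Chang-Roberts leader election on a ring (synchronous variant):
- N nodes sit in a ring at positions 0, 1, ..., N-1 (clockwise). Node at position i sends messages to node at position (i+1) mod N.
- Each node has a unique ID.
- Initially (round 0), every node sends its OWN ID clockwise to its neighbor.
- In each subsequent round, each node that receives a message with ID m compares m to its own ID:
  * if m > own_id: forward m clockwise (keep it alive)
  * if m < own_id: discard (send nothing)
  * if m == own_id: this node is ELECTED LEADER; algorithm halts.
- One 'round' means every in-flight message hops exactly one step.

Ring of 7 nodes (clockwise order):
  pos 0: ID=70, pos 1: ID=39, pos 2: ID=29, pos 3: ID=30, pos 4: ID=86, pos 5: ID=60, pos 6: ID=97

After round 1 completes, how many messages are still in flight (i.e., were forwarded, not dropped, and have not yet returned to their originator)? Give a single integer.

Round 1: pos1(id39) recv 70: fwd; pos2(id29) recv 39: fwd; pos3(id30) recv 29: drop; pos4(id86) recv 30: drop; pos5(id60) recv 86: fwd; pos6(id97) recv 60: drop; pos0(id70) recv 97: fwd
After round 1: 4 messages still in flight

Answer: 4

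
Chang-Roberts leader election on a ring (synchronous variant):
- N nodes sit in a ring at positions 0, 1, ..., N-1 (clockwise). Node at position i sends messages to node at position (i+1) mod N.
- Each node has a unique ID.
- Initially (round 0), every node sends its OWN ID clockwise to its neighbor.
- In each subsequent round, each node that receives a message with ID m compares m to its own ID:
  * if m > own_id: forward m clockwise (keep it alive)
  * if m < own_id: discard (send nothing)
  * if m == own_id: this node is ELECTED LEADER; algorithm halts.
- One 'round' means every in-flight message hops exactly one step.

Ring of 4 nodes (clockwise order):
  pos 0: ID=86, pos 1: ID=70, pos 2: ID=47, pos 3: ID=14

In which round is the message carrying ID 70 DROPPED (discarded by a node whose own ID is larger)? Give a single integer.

Answer: 3

Derivation:
Round 1: pos1(id70) recv 86: fwd; pos2(id47) recv 70: fwd; pos3(id14) recv 47: fwd; pos0(id86) recv 14: drop
Round 2: pos2(id47) recv 86: fwd; pos3(id14) recv 70: fwd; pos0(id86) recv 47: drop
Round 3: pos3(id14) recv 86: fwd; pos0(id86) recv 70: drop
Round 4: pos0(id86) recv 86: ELECTED
Message ID 70 originates at pos 1; dropped at pos 0 in round 3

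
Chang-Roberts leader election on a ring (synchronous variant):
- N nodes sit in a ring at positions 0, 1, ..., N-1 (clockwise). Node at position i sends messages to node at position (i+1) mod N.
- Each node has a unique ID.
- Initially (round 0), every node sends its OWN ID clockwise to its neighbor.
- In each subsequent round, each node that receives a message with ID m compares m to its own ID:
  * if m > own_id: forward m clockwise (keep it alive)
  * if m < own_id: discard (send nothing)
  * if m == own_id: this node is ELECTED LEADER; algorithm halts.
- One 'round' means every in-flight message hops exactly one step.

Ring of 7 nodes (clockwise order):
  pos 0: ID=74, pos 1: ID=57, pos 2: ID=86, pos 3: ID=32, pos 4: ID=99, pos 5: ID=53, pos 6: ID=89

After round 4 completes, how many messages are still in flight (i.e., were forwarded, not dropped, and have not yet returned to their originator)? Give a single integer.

Round 1: pos1(id57) recv 74: fwd; pos2(id86) recv 57: drop; pos3(id32) recv 86: fwd; pos4(id99) recv 32: drop; pos5(id53) recv 99: fwd; pos6(id89) recv 53: drop; pos0(id74) recv 89: fwd
Round 2: pos2(id86) recv 74: drop; pos4(id99) recv 86: drop; pos6(id89) recv 99: fwd; pos1(id57) recv 89: fwd
Round 3: pos0(id74) recv 99: fwd; pos2(id86) recv 89: fwd
Round 4: pos1(id57) recv 99: fwd; pos3(id32) recv 89: fwd
After round 4: 2 messages still in flight

Answer: 2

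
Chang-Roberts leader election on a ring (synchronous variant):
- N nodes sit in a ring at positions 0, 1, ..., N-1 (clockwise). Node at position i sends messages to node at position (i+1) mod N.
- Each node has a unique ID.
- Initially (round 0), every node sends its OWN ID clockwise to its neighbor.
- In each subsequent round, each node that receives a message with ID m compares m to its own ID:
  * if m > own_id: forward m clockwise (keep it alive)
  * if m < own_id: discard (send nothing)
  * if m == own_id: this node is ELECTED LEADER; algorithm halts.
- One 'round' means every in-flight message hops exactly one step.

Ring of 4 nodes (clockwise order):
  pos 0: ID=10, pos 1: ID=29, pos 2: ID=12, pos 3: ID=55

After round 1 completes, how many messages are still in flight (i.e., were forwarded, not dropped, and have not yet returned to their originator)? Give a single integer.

Round 1: pos1(id29) recv 10: drop; pos2(id12) recv 29: fwd; pos3(id55) recv 12: drop; pos0(id10) recv 55: fwd
After round 1: 2 messages still in flight

Answer: 2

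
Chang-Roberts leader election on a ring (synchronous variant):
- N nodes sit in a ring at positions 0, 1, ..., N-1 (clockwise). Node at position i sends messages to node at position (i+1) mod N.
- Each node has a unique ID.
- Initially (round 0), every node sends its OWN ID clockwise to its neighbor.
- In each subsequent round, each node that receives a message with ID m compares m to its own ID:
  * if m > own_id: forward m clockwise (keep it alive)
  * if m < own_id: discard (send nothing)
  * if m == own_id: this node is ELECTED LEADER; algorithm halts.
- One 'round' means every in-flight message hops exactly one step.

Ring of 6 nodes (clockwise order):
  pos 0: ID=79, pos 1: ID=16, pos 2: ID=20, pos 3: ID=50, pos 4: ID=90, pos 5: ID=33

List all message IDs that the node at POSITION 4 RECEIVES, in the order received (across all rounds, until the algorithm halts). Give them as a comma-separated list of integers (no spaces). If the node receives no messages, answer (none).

Round 1: pos1(id16) recv 79: fwd; pos2(id20) recv 16: drop; pos3(id50) recv 20: drop; pos4(id90) recv 50: drop; pos5(id33) recv 90: fwd; pos0(id79) recv 33: drop
Round 2: pos2(id20) recv 79: fwd; pos0(id79) recv 90: fwd
Round 3: pos3(id50) recv 79: fwd; pos1(id16) recv 90: fwd
Round 4: pos4(id90) recv 79: drop; pos2(id20) recv 90: fwd
Round 5: pos3(id50) recv 90: fwd
Round 6: pos4(id90) recv 90: ELECTED

Answer: 50,79,90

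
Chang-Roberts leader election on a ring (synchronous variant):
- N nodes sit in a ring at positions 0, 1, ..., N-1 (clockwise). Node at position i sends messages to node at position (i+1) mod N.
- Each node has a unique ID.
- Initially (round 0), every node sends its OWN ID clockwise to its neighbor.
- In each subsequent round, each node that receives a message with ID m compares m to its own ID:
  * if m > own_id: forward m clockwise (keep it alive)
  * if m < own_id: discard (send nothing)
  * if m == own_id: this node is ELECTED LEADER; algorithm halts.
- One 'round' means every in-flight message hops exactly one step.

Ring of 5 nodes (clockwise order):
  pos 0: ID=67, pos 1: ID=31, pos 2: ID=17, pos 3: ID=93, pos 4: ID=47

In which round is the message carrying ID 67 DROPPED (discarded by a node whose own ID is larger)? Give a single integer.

Answer: 3

Derivation:
Round 1: pos1(id31) recv 67: fwd; pos2(id17) recv 31: fwd; pos3(id93) recv 17: drop; pos4(id47) recv 93: fwd; pos0(id67) recv 47: drop
Round 2: pos2(id17) recv 67: fwd; pos3(id93) recv 31: drop; pos0(id67) recv 93: fwd
Round 3: pos3(id93) recv 67: drop; pos1(id31) recv 93: fwd
Round 4: pos2(id17) recv 93: fwd
Round 5: pos3(id93) recv 93: ELECTED
Message ID 67 originates at pos 0; dropped at pos 3 in round 3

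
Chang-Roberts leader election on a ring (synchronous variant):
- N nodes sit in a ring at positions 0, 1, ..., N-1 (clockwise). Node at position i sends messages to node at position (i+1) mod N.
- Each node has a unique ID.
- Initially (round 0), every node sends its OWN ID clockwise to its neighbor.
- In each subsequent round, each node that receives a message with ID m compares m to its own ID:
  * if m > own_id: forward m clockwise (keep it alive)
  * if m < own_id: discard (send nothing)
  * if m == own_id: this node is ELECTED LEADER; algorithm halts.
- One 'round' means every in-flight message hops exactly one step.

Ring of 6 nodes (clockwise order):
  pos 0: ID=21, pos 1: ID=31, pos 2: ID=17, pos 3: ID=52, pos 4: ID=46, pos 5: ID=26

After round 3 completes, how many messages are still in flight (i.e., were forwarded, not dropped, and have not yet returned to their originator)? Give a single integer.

Round 1: pos1(id31) recv 21: drop; pos2(id17) recv 31: fwd; pos3(id52) recv 17: drop; pos4(id46) recv 52: fwd; pos5(id26) recv 46: fwd; pos0(id21) recv 26: fwd
Round 2: pos3(id52) recv 31: drop; pos5(id26) recv 52: fwd; pos0(id21) recv 46: fwd; pos1(id31) recv 26: drop
Round 3: pos0(id21) recv 52: fwd; pos1(id31) recv 46: fwd
After round 3: 2 messages still in flight

Answer: 2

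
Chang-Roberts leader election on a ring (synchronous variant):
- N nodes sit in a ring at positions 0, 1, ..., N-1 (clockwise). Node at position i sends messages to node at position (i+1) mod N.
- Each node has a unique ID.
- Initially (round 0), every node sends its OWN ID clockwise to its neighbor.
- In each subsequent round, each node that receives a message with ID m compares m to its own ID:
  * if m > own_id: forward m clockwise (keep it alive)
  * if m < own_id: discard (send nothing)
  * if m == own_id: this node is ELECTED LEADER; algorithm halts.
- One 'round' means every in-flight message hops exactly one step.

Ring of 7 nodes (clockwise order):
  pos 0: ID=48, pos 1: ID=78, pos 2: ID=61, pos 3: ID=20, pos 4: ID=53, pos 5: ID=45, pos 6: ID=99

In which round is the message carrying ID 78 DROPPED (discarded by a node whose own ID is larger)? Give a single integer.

Answer: 5

Derivation:
Round 1: pos1(id78) recv 48: drop; pos2(id61) recv 78: fwd; pos3(id20) recv 61: fwd; pos4(id53) recv 20: drop; pos5(id45) recv 53: fwd; pos6(id99) recv 45: drop; pos0(id48) recv 99: fwd
Round 2: pos3(id20) recv 78: fwd; pos4(id53) recv 61: fwd; pos6(id99) recv 53: drop; pos1(id78) recv 99: fwd
Round 3: pos4(id53) recv 78: fwd; pos5(id45) recv 61: fwd; pos2(id61) recv 99: fwd
Round 4: pos5(id45) recv 78: fwd; pos6(id99) recv 61: drop; pos3(id20) recv 99: fwd
Round 5: pos6(id99) recv 78: drop; pos4(id53) recv 99: fwd
Round 6: pos5(id45) recv 99: fwd
Round 7: pos6(id99) recv 99: ELECTED
Message ID 78 originates at pos 1; dropped at pos 6 in round 5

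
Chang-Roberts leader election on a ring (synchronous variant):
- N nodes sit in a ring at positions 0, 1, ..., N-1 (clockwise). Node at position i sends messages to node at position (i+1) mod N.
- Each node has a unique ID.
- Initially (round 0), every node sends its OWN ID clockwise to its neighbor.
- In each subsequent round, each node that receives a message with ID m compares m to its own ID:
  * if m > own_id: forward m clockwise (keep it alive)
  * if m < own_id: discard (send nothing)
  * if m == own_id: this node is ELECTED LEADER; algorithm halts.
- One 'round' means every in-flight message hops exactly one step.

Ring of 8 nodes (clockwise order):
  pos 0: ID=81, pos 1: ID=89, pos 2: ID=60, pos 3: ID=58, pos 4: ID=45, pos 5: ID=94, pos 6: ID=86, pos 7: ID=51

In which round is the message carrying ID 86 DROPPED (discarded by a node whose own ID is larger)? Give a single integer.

Round 1: pos1(id89) recv 81: drop; pos2(id60) recv 89: fwd; pos3(id58) recv 60: fwd; pos4(id45) recv 58: fwd; pos5(id94) recv 45: drop; pos6(id86) recv 94: fwd; pos7(id51) recv 86: fwd; pos0(id81) recv 51: drop
Round 2: pos3(id58) recv 89: fwd; pos4(id45) recv 60: fwd; pos5(id94) recv 58: drop; pos7(id51) recv 94: fwd; pos0(id81) recv 86: fwd
Round 3: pos4(id45) recv 89: fwd; pos5(id94) recv 60: drop; pos0(id81) recv 94: fwd; pos1(id89) recv 86: drop
Round 4: pos5(id94) recv 89: drop; pos1(id89) recv 94: fwd
Round 5: pos2(id60) recv 94: fwd
Round 6: pos3(id58) recv 94: fwd
Round 7: pos4(id45) recv 94: fwd
Round 8: pos5(id94) recv 94: ELECTED
Message ID 86 originates at pos 6; dropped at pos 1 in round 3

Answer: 3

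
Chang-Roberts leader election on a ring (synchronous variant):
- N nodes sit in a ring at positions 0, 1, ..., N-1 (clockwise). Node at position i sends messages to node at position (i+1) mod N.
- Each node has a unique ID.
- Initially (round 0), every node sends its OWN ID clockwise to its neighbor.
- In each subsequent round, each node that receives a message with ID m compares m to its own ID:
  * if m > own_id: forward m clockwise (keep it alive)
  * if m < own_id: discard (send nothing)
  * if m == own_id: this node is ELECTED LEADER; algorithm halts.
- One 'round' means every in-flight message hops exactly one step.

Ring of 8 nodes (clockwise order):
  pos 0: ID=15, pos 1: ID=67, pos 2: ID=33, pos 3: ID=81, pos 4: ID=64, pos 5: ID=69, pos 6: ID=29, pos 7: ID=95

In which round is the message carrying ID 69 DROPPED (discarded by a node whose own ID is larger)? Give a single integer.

Answer: 2

Derivation:
Round 1: pos1(id67) recv 15: drop; pos2(id33) recv 67: fwd; pos3(id81) recv 33: drop; pos4(id64) recv 81: fwd; pos5(id69) recv 64: drop; pos6(id29) recv 69: fwd; pos7(id95) recv 29: drop; pos0(id15) recv 95: fwd
Round 2: pos3(id81) recv 67: drop; pos5(id69) recv 81: fwd; pos7(id95) recv 69: drop; pos1(id67) recv 95: fwd
Round 3: pos6(id29) recv 81: fwd; pos2(id33) recv 95: fwd
Round 4: pos7(id95) recv 81: drop; pos3(id81) recv 95: fwd
Round 5: pos4(id64) recv 95: fwd
Round 6: pos5(id69) recv 95: fwd
Round 7: pos6(id29) recv 95: fwd
Round 8: pos7(id95) recv 95: ELECTED
Message ID 69 originates at pos 5; dropped at pos 7 in round 2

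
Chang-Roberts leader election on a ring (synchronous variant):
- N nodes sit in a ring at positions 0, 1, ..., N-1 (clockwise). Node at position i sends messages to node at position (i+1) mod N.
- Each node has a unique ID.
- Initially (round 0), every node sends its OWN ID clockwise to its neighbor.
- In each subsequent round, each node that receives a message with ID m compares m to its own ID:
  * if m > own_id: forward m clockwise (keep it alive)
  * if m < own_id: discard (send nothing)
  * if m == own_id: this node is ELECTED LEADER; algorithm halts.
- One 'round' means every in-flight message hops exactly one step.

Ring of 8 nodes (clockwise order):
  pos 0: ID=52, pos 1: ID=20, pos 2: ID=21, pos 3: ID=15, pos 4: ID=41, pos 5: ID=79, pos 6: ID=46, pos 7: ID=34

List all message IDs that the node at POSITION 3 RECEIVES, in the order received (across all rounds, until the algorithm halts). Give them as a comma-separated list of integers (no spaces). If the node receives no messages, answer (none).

Answer: 21,52,79

Derivation:
Round 1: pos1(id20) recv 52: fwd; pos2(id21) recv 20: drop; pos3(id15) recv 21: fwd; pos4(id41) recv 15: drop; pos5(id79) recv 41: drop; pos6(id46) recv 79: fwd; pos7(id34) recv 46: fwd; pos0(id52) recv 34: drop
Round 2: pos2(id21) recv 52: fwd; pos4(id41) recv 21: drop; pos7(id34) recv 79: fwd; pos0(id52) recv 46: drop
Round 3: pos3(id15) recv 52: fwd; pos0(id52) recv 79: fwd
Round 4: pos4(id41) recv 52: fwd; pos1(id20) recv 79: fwd
Round 5: pos5(id79) recv 52: drop; pos2(id21) recv 79: fwd
Round 6: pos3(id15) recv 79: fwd
Round 7: pos4(id41) recv 79: fwd
Round 8: pos5(id79) recv 79: ELECTED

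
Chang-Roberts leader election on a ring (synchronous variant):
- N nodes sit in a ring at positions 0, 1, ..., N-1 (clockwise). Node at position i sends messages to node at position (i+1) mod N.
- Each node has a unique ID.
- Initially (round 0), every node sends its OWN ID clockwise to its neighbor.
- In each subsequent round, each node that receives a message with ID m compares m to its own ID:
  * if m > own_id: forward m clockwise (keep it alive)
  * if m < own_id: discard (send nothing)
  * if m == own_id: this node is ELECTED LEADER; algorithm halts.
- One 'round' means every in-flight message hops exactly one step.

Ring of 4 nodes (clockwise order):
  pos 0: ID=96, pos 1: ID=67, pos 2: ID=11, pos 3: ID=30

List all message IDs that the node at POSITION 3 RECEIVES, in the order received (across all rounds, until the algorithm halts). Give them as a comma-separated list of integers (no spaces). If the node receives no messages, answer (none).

Answer: 11,67,96

Derivation:
Round 1: pos1(id67) recv 96: fwd; pos2(id11) recv 67: fwd; pos3(id30) recv 11: drop; pos0(id96) recv 30: drop
Round 2: pos2(id11) recv 96: fwd; pos3(id30) recv 67: fwd
Round 3: pos3(id30) recv 96: fwd; pos0(id96) recv 67: drop
Round 4: pos0(id96) recv 96: ELECTED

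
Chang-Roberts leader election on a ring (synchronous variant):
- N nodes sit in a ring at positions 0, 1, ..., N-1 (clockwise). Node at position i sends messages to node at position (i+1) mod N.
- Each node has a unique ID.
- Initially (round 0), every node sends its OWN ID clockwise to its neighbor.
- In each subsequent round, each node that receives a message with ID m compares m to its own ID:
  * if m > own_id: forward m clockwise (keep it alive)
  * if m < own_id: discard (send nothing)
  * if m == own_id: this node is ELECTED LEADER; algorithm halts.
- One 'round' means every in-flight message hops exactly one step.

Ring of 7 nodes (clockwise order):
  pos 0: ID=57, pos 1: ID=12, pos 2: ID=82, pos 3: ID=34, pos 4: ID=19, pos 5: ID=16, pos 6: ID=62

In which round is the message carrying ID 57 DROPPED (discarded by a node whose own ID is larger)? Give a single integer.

Round 1: pos1(id12) recv 57: fwd; pos2(id82) recv 12: drop; pos3(id34) recv 82: fwd; pos4(id19) recv 34: fwd; pos5(id16) recv 19: fwd; pos6(id62) recv 16: drop; pos0(id57) recv 62: fwd
Round 2: pos2(id82) recv 57: drop; pos4(id19) recv 82: fwd; pos5(id16) recv 34: fwd; pos6(id62) recv 19: drop; pos1(id12) recv 62: fwd
Round 3: pos5(id16) recv 82: fwd; pos6(id62) recv 34: drop; pos2(id82) recv 62: drop
Round 4: pos6(id62) recv 82: fwd
Round 5: pos0(id57) recv 82: fwd
Round 6: pos1(id12) recv 82: fwd
Round 7: pos2(id82) recv 82: ELECTED
Message ID 57 originates at pos 0; dropped at pos 2 in round 2

Answer: 2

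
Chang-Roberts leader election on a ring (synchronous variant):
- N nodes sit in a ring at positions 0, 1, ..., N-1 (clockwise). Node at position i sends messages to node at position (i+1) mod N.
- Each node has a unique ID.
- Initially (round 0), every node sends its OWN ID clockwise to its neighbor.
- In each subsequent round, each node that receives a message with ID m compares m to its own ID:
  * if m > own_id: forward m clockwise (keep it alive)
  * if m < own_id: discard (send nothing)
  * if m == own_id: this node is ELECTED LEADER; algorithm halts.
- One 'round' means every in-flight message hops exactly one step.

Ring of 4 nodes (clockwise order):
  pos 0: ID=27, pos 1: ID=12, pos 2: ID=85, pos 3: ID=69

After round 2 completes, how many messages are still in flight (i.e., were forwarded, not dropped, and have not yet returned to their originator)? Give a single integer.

Answer: 2

Derivation:
Round 1: pos1(id12) recv 27: fwd; pos2(id85) recv 12: drop; pos3(id69) recv 85: fwd; pos0(id27) recv 69: fwd
Round 2: pos2(id85) recv 27: drop; pos0(id27) recv 85: fwd; pos1(id12) recv 69: fwd
After round 2: 2 messages still in flight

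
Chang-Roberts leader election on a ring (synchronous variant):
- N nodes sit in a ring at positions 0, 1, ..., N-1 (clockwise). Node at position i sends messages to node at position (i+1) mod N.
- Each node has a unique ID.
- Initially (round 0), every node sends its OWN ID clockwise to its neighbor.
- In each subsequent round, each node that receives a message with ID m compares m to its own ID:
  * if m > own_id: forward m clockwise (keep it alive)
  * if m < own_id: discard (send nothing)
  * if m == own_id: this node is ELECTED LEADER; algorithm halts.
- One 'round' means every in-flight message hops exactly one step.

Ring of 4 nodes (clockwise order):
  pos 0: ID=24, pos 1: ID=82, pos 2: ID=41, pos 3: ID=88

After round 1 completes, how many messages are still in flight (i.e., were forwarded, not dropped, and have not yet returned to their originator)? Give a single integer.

Answer: 2

Derivation:
Round 1: pos1(id82) recv 24: drop; pos2(id41) recv 82: fwd; pos3(id88) recv 41: drop; pos0(id24) recv 88: fwd
After round 1: 2 messages still in flight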